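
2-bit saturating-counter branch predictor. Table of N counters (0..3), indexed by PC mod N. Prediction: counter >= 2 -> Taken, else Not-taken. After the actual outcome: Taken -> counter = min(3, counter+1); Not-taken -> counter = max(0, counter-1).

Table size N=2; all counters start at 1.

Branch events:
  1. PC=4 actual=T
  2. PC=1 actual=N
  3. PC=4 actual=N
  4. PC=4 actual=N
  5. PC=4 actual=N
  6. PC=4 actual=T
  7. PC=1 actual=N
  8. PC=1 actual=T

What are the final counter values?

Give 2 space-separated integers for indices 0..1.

Ev 1: PC=4 idx=0 pred=N actual=T -> ctr[0]=2
Ev 2: PC=1 idx=1 pred=N actual=N -> ctr[1]=0
Ev 3: PC=4 idx=0 pred=T actual=N -> ctr[0]=1
Ev 4: PC=4 idx=0 pred=N actual=N -> ctr[0]=0
Ev 5: PC=4 idx=0 pred=N actual=N -> ctr[0]=0
Ev 6: PC=4 idx=0 pred=N actual=T -> ctr[0]=1
Ev 7: PC=1 idx=1 pred=N actual=N -> ctr[1]=0
Ev 8: PC=1 idx=1 pred=N actual=T -> ctr[1]=1

Answer: 1 1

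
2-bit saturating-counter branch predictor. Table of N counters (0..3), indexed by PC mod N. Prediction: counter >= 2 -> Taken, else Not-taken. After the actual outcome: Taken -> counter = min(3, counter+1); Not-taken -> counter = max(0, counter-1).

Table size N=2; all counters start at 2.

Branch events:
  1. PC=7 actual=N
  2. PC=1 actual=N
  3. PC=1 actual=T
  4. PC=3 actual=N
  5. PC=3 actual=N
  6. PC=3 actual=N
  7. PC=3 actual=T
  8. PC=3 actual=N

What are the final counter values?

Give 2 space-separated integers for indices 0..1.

Answer: 2 0

Derivation:
Ev 1: PC=7 idx=1 pred=T actual=N -> ctr[1]=1
Ev 2: PC=1 idx=1 pred=N actual=N -> ctr[1]=0
Ev 3: PC=1 idx=1 pred=N actual=T -> ctr[1]=1
Ev 4: PC=3 idx=1 pred=N actual=N -> ctr[1]=0
Ev 5: PC=3 idx=1 pred=N actual=N -> ctr[1]=0
Ev 6: PC=3 idx=1 pred=N actual=N -> ctr[1]=0
Ev 7: PC=3 idx=1 pred=N actual=T -> ctr[1]=1
Ev 8: PC=3 idx=1 pred=N actual=N -> ctr[1]=0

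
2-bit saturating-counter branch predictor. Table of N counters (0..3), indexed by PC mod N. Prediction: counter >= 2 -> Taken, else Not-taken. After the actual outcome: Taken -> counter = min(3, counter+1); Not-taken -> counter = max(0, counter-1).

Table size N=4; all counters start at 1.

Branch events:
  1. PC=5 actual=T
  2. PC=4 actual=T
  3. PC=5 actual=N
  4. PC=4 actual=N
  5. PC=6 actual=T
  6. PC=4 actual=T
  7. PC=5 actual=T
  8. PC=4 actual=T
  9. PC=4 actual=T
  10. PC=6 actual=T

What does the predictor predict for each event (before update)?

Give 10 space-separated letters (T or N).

Answer: N N T T N N N T T T

Derivation:
Ev 1: PC=5 idx=1 pred=N actual=T -> ctr[1]=2
Ev 2: PC=4 idx=0 pred=N actual=T -> ctr[0]=2
Ev 3: PC=5 idx=1 pred=T actual=N -> ctr[1]=1
Ev 4: PC=4 idx=0 pred=T actual=N -> ctr[0]=1
Ev 5: PC=6 idx=2 pred=N actual=T -> ctr[2]=2
Ev 6: PC=4 idx=0 pred=N actual=T -> ctr[0]=2
Ev 7: PC=5 idx=1 pred=N actual=T -> ctr[1]=2
Ev 8: PC=4 idx=0 pred=T actual=T -> ctr[0]=3
Ev 9: PC=4 idx=0 pred=T actual=T -> ctr[0]=3
Ev 10: PC=6 idx=2 pred=T actual=T -> ctr[2]=3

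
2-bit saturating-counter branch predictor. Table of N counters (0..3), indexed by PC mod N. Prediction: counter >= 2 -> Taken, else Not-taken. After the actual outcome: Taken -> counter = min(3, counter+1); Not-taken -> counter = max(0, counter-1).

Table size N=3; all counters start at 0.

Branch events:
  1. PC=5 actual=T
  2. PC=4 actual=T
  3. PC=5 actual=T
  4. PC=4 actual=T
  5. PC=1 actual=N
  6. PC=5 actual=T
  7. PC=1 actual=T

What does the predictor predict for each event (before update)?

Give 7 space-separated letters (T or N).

Ev 1: PC=5 idx=2 pred=N actual=T -> ctr[2]=1
Ev 2: PC=4 idx=1 pred=N actual=T -> ctr[1]=1
Ev 3: PC=5 idx=2 pred=N actual=T -> ctr[2]=2
Ev 4: PC=4 idx=1 pred=N actual=T -> ctr[1]=2
Ev 5: PC=1 idx=1 pred=T actual=N -> ctr[1]=1
Ev 6: PC=5 idx=2 pred=T actual=T -> ctr[2]=3
Ev 7: PC=1 idx=1 pred=N actual=T -> ctr[1]=2

Answer: N N N N T T N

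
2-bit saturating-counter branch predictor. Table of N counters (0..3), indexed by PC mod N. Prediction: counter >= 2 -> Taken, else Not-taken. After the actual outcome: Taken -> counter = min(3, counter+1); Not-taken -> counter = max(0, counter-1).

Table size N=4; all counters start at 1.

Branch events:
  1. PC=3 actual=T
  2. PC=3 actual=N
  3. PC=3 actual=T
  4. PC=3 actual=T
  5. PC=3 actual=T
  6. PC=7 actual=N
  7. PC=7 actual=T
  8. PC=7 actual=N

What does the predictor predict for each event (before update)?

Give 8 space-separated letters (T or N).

Answer: N T N T T T T T

Derivation:
Ev 1: PC=3 idx=3 pred=N actual=T -> ctr[3]=2
Ev 2: PC=3 idx=3 pred=T actual=N -> ctr[3]=1
Ev 3: PC=3 idx=3 pred=N actual=T -> ctr[3]=2
Ev 4: PC=3 idx=3 pred=T actual=T -> ctr[3]=3
Ev 5: PC=3 idx=3 pred=T actual=T -> ctr[3]=3
Ev 6: PC=7 idx=3 pred=T actual=N -> ctr[3]=2
Ev 7: PC=7 idx=3 pred=T actual=T -> ctr[3]=3
Ev 8: PC=7 idx=3 pred=T actual=N -> ctr[3]=2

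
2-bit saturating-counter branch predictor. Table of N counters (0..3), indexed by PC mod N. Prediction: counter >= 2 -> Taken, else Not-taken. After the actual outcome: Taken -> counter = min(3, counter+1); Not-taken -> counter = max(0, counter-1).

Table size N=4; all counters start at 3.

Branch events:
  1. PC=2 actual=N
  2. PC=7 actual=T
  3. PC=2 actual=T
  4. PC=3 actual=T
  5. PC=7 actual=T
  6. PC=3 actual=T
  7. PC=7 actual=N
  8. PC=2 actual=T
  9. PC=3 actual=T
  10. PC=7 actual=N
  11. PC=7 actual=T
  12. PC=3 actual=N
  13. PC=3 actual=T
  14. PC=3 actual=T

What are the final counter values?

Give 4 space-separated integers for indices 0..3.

Answer: 3 3 3 3

Derivation:
Ev 1: PC=2 idx=2 pred=T actual=N -> ctr[2]=2
Ev 2: PC=7 idx=3 pred=T actual=T -> ctr[3]=3
Ev 3: PC=2 idx=2 pred=T actual=T -> ctr[2]=3
Ev 4: PC=3 idx=3 pred=T actual=T -> ctr[3]=3
Ev 5: PC=7 idx=3 pred=T actual=T -> ctr[3]=3
Ev 6: PC=3 idx=3 pred=T actual=T -> ctr[3]=3
Ev 7: PC=7 idx=3 pred=T actual=N -> ctr[3]=2
Ev 8: PC=2 idx=2 pred=T actual=T -> ctr[2]=3
Ev 9: PC=3 idx=3 pred=T actual=T -> ctr[3]=3
Ev 10: PC=7 idx=3 pred=T actual=N -> ctr[3]=2
Ev 11: PC=7 idx=3 pred=T actual=T -> ctr[3]=3
Ev 12: PC=3 idx=3 pred=T actual=N -> ctr[3]=2
Ev 13: PC=3 idx=3 pred=T actual=T -> ctr[3]=3
Ev 14: PC=3 idx=3 pred=T actual=T -> ctr[3]=3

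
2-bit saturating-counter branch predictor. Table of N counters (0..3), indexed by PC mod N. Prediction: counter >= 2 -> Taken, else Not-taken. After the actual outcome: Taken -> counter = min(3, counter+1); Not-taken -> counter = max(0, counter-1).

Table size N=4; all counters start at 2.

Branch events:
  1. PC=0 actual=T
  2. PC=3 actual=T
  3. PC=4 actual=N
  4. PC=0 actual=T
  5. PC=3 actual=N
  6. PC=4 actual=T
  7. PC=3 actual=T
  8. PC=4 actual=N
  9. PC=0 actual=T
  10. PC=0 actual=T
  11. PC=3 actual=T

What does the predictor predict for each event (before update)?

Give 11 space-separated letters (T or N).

Ev 1: PC=0 idx=0 pred=T actual=T -> ctr[0]=3
Ev 2: PC=3 idx=3 pred=T actual=T -> ctr[3]=3
Ev 3: PC=4 idx=0 pred=T actual=N -> ctr[0]=2
Ev 4: PC=0 idx=0 pred=T actual=T -> ctr[0]=3
Ev 5: PC=3 idx=3 pred=T actual=N -> ctr[3]=2
Ev 6: PC=4 idx=0 pred=T actual=T -> ctr[0]=3
Ev 7: PC=3 idx=3 pred=T actual=T -> ctr[3]=3
Ev 8: PC=4 idx=0 pred=T actual=N -> ctr[0]=2
Ev 9: PC=0 idx=0 pred=T actual=T -> ctr[0]=3
Ev 10: PC=0 idx=0 pred=T actual=T -> ctr[0]=3
Ev 11: PC=3 idx=3 pred=T actual=T -> ctr[3]=3

Answer: T T T T T T T T T T T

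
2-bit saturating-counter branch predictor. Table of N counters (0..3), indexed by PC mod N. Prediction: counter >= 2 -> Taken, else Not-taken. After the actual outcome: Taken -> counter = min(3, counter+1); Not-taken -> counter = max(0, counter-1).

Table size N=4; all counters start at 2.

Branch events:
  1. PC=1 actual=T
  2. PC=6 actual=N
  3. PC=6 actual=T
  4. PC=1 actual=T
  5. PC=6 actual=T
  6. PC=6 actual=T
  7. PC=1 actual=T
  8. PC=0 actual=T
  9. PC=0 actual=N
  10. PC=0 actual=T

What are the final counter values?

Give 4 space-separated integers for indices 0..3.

Answer: 3 3 3 2

Derivation:
Ev 1: PC=1 idx=1 pred=T actual=T -> ctr[1]=3
Ev 2: PC=6 idx=2 pred=T actual=N -> ctr[2]=1
Ev 3: PC=6 idx=2 pred=N actual=T -> ctr[2]=2
Ev 4: PC=1 idx=1 pred=T actual=T -> ctr[1]=3
Ev 5: PC=6 idx=2 pred=T actual=T -> ctr[2]=3
Ev 6: PC=6 idx=2 pred=T actual=T -> ctr[2]=3
Ev 7: PC=1 idx=1 pred=T actual=T -> ctr[1]=3
Ev 8: PC=0 idx=0 pred=T actual=T -> ctr[0]=3
Ev 9: PC=0 idx=0 pred=T actual=N -> ctr[0]=2
Ev 10: PC=0 idx=0 pred=T actual=T -> ctr[0]=3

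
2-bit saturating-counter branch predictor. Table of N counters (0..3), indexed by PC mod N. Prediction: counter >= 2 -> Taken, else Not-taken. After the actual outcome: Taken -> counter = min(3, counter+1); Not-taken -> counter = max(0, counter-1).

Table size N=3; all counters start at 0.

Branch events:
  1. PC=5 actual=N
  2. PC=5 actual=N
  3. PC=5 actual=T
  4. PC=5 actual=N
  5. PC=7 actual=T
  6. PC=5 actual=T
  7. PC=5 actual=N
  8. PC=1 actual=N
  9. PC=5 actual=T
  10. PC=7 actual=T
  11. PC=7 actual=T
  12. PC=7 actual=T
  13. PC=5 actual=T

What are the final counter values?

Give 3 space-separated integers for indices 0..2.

Answer: 0 3 2

Derivation:
Ev 1: PC=5 idx=2 pred=N actual=N -> ctr[2]=0
Ev 2: PC=5 idx=2 pred=N actual=N -> ctr[2]=0
Ev 3: PC=5 idx=2 pred=N actual=T -> ctr[2]=1
Ev 4: PC=5 idx=2 pred=N actual=N -> ctr[2]=0
Ev 5: PC=7 idx=1 pred=N actual=T -> ctr[1]=1
Ev 6: PC=5 idx=2 pred=N actual=T -> ctr[2]=1
Ev 7: PC=5 idx=2 pred=N actual=N -> ctr[2]=0
Ev 8: PC=1 idx=1 pred=N actual=N -> ctr[1]=0
Ev 9: PC=5 idx=2 pred=N actual=T -> ctr[2]=1
Ev 10: PC=7 idx=1 pred=N actual=T -> ctr[1]=1
Ev 11: PC=7 idx=1 pred=N actual=T -> ctr[1]=2
Ev 12: PC=7 idx=1 pred=T actual=T -> ctr[1]=3
Ev 13: PC=5 idx=2 pred=N actual=T -> ctr[2]=2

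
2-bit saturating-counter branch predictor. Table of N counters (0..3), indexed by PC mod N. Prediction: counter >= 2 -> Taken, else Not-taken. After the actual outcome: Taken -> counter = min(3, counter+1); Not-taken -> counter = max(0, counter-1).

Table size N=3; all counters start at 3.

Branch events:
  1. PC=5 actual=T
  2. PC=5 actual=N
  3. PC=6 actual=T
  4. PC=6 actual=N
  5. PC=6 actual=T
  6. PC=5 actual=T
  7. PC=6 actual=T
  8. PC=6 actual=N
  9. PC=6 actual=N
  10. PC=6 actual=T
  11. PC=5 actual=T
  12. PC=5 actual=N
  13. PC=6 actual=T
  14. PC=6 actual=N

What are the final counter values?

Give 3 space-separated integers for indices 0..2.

Answer: 2 3 2

Derivation:
Ev 1: PC=5 idx=2 pred=T actual=T -> ctr[2]=3
Ev 2: PC=5 idx=2 pred=T actual=N -> ctr[2]=2
Ev 3: PC=6 idx=0 pred=T actual=T -> ctr[0]=3
Ev 4: PC=6 idx=0 pred=T actual=N -> ctr[0]=2
Ev 5: PC=6 idx=0 pred=T actual=T -> ctr[0]=3
Ev 6: PC=5 idx=2 pred=T actual=T -> ctr[2]=3
Ev 7: PC=6 idx=0 pred=T actual=T -> ctr[0]=3
Ev 8: PC=6 idx=0 pred=T actual=N -> ctr[0]=2
Ev 9: PC=6 idx=0 pred=T actual=N -> ctr[0]=1
Ev 10: PC=6 idx=0 pred=N actual=T -> ctr[0]=2
Ev 11: PC=5 idx=2 pred=T actual=T -> ctr[2]=3
Ev 12: PC=5 idx=2 pred=T actual=N -> ctr[2]=2
Ev 13: PC=6 idx=0 pred=T actual=T -> ctr[0]=3
Ev 14: PC=6 idx=0 pred=T actual=N -> ctr[0]=2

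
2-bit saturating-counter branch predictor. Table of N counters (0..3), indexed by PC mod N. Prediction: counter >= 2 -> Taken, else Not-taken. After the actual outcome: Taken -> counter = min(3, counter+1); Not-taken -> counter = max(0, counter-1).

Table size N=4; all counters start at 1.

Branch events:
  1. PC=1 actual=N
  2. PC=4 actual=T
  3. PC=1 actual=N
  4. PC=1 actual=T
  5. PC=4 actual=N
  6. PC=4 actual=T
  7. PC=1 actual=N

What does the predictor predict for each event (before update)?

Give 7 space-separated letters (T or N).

Ev 1: PC=1 idx=1 pred=N actual=N -> ctr[1]=0
Ev 2: PC=4 idx=0 pred=N actual=T -> ctr[0]=2
Ev 3: PC=1 idx=1 pred=N actual=N -> ctr[1]=0
Ev 4: PC=1 idx=1 pred=N actual=T -> ctr[1]=1
Ev 5: PC=4 idx=0 pred=T actual=N -> ctr[0]=1
Ev 6: PC=4 idx=0 pred=N actual=T -> ctr[0]=2
Ev 7: PC=1 idx=1 pred=N actual=N -> ctr[1]=0

Answer: N N N N T N N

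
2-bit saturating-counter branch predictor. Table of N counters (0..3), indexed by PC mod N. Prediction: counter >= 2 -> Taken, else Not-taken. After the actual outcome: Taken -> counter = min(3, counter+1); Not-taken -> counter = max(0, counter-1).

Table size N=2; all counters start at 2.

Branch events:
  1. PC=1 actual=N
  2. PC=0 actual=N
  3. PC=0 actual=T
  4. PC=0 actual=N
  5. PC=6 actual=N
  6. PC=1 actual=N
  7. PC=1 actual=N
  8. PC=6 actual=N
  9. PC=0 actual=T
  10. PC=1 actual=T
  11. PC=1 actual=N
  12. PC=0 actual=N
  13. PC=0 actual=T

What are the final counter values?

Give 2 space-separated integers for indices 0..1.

Answer: 1 0

Derivation:
Ev 1: PC=1 idx=1 pred=T actual=N -> ctr[1]=1
Ev 2: PC=0 idx=0 pred=T actual=N -> ctr[0]=1
Ev 3: PC=0 idx=0 pred=N actual=T -> ctr[0]=2
Ev 4: PC=0 idx=0 pred=T actual=N -> ctr[0]=1
Ev 5: PC=6 idx=0 pred=N actual=N -> ctr[0]=0
Ev 6: PC=1 idx=1 pred=N actual=N -> ctr[1]=0
Ev 7: PC=1 idx=1 pred=N actual=N -> ctr[1]=0
Ev 8: PC=6 idx=0 pred=N actual=N -> ctr[0]=0
Ev 9: PC=0 idx=0 pred=N actual=T -> ctr[0]=1
Ev 10: PC=1 idx=1 pred=N actual=T -> ctr[1]=1
Ev 11: PC=1 idx=1 pred=N actual=N -> ctr[1]=0
Ev 12: PC=0 idx=0 pred=N actual=N -> ctr[0]=0
Ev 13: PC=0 idx=0 pred=N actual=T -> ctr[0]=1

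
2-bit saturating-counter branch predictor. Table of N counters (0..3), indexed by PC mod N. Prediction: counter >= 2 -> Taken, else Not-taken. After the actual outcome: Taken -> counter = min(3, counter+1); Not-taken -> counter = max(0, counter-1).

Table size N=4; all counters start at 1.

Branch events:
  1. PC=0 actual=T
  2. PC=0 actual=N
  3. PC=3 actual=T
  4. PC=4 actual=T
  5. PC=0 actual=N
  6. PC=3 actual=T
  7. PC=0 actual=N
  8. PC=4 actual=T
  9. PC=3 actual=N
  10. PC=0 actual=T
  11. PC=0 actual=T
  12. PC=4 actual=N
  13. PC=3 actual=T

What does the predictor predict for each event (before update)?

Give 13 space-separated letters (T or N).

Answer: N T N N T T N N T N T T T

Derivation:
Ev 1: PC=0 idx=0 pred=N actual=T -> ctr[0]=2
Ev 2: PC=0 idx=0 pred=T actual=N -> ctr[0]=1
Ev 3: PC=3 idx=3 pred=N actual=T -> ctr[3]=2
Ev 4: PC=4 idx=0 pred=N actual=T -> ctr[0]=2
Ev 5: PC=0 idx=0 pred=T actual=N -> ctr[0]=1
Ev 6: PC=3 idx=3 pred=T actual=T -> ctr[3]=3
Ev 7: PC=0 idx=0 pred=N actual=N -> ctr[0]=0
Ev 8: PC=4 idx=0 pred=N actual=T -> ctr[0]=1
Ev 9: PC=3 idx=3 pred=T actual=N -> ctr[3]=2
Ev 10: PC=0 idx=0 pred=N actual=T -> ctr[0]=2
Ev 11: PC=0 idx=0 pred=T actual=T -> ctr[0]=3
Ev 12: PC=4 idx=0 pred=T actual=N -> ctr[0]=2
Ev 13: PC=3 idx=3 pred=T actual=T -> ctr[3]=3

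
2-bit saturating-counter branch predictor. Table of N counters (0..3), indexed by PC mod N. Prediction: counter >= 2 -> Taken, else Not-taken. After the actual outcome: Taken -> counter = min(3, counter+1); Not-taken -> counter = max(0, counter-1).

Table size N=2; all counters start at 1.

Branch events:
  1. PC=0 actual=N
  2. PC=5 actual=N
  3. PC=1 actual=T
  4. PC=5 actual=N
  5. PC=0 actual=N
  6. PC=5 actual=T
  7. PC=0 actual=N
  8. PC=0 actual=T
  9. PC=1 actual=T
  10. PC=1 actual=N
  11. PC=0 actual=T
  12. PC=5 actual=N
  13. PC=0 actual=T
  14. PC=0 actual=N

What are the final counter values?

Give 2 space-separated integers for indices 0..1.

Ev 1: PC=0 idx=0 pred=N actual=N -> ctr[0]=0
Ev 2: PC=5 idx=1 pred=N actual=N -> ctr[1]=0
Ev 3: PC=1 idx=1 pred=N actual=T -> ctr[1]=1
Ev 4: PC=5 idx=1 pred=N actual=N -> ctr[1]=0
Ev 5: PC=0 idx=0 pred=N actual=N -> ctr[0]=0
Ev 6: PC=5 idx=1 pred=N actual=T -> ctr[1]=1
Ev 7: PC=0 idx=0 pred=N actual=N -> ctr[0]=0
Ev 8: PC=0 idx=0 pred=N actual=T -> ctr[0]=1
Ev 9: PC=1 idx=1 pred=N actual=T -> ctr[1]=2
Ev 10: PC=1 idx=1 pred=T actual=N -> ctr[1]=1
Ev 11: PC=0 idx=0 pred=N actual=T -> ctr[0]=2
Ev 12: PC=5 idx=1 pred=N actual=N -> ctr[1]=0
Ev 13: PC=0 idx=0 pred=T actual=T -> ctr[0]=3
Ev 14: PC=0 idx=0 pred=T actual=N -> ctr[0]=2

Answer: 2 0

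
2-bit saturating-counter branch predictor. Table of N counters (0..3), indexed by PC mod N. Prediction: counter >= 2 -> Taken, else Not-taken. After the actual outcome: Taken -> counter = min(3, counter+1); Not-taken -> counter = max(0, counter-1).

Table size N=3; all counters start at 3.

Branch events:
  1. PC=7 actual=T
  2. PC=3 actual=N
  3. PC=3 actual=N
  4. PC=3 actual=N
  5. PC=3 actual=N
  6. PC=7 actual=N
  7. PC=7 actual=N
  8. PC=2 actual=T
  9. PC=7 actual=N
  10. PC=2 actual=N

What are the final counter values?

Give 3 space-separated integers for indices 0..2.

Answer: 0 0 2

Derivation:
Ev 1: PC=7 idx=1 pred=T actual=T -> ctr[1]=3
Ev 2: PC=3 idx=0 pred=T actual=N -> ctr[0]=2
Ev 3: PC=3 idx=0 pred=T actual=N -> ctr[0]=1
Ev 4: PC=3 idx=0 pred=N actual=N -> ctr[0]=0
Ev 5: PC=3 idx=0 pred=N actual=N -> ctr[0]=0
Ev 6: PC=7 idx=1 pred=T actual=N -> ctr[1]=2
Ev 7: PC=7 idx=1 pred=T actual=N -> ctr[1]=1
Ev 8: PC=2 idx=2 pred=T actual=T -> ctr[2]=3
Ev 9: PC=7 idx=1 pred=N actual=N -> ctr[1]=0
Ev 10: PC=2 idx=2 pred=T actual=N -> ctr[2]=2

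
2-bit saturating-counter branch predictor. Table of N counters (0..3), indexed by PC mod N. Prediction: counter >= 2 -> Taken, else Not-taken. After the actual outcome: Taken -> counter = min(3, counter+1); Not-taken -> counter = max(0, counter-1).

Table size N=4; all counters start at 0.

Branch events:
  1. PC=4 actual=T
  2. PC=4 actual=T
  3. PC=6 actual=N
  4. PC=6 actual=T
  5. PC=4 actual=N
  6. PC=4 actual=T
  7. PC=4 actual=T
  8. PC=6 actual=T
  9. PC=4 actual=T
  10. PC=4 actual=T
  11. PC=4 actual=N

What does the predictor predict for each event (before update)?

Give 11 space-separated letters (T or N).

Answer: N N N N T N T N T T T

Derivation:
Ev 1: PC=4 idx=0 pred=N actual=T -> ctr[0]=1
Ev 2: PC=4 idx=0 pred=N actual=T -> ctr[0]=2
Ev 3: PC=6 idx=2 pred=N actual=N -> ctr[2]=0
Ev 4: PC=6 idx=2 pred=N actual=T -> ctr[2]=1
Ev 5: PC=4 idx=0 pred=T actual=N -> ctr[0]=1
Ev 6: PC=4 idx=0 pred=N actual=T -> ctr[0]=2
Ev 7: PC=4 idx=0 pred=T actual=T -> ctr[0]=3
Ev 8: PC=6 idx=2 pred=N actual=T -> ctr[2]=2
Ev 9: PC=4 idx=0 pred=T actual=T -> ctr[0]=3
Ev 10: PC=4 idx=0 pred=T actual=T -> ctr[0]=3
Ev 11: PC=4 idx=0 pred=T actual=N -> ctr[0]=2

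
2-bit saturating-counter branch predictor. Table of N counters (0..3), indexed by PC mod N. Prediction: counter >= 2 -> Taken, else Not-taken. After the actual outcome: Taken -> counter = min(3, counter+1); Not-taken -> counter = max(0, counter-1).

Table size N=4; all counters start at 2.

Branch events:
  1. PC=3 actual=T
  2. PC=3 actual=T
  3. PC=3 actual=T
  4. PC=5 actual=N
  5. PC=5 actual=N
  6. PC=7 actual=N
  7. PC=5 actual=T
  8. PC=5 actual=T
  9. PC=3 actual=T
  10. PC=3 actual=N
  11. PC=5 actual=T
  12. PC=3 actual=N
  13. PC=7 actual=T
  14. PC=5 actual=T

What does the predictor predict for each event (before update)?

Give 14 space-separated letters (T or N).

Answer: T T T T N T N N T T T T N T

Derivation:
Ev 1: PC=3 idx=3 pred=T actual=T -> ctr[3]=3
Ev 2: PC=3 idx=3 pred=T actual=T -> ctr[3]=3
Ev 3: PC=3 idx=3 pred=T actual=T -> ctr[3]=3
Ev 4: PC=5 idx=1 pred=T actual=N -> ctr[1]=1
Ev 5: PC=5 idx=1 pred=N actual=N -> ctr[1]=0
Ev 6: PC=7 idx=3 pred=T actual=N -> ctr[3]=2
Ev 7: PC=5 idx=1 pred=N actual=T -> ctr[1]=1
Ev 8: PC=5 idx=1 pred=N actual=T -> ctr[1]=2
Ev 9: PC=3 idx=3 pred=T actual=T -> ctr[3]=3
Ev 10: PC=3 idx=3 pred=T actual=N -> ctr[3]=2
Ev 11: PC=5 idx=1 pred=T actual=T -> ctr[1]=3
Ev 12: PC=3 idx=3 pred=T actual=N -> ctr[3]=1
Ev 13: PC=7 idx=3 pred=N actual=T -> ctr[3]=2
Ev 14: PC=5 idx=1 pred=T actual=T -> ctr[1]=3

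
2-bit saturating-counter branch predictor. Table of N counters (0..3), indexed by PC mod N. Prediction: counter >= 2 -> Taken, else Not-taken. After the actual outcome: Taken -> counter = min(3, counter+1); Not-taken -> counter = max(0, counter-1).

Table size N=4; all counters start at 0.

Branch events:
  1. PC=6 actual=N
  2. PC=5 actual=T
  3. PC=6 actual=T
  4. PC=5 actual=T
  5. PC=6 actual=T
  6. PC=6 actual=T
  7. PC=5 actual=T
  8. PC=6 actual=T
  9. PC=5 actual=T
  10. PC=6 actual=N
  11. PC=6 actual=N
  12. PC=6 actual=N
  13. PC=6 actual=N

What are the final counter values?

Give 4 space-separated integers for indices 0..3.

Ev 1: PC=6 idx=2 pred=N actual=N -> ctr[2]=0
Ev 2: PC=5 idx=1 pred=N actual=T -> ctr[1]=1
Ev 3: PC=6 idx=2 pred=N actual=T -> ctr[2]=1
Ev 4: PC=5 idx=1 pred=N actual=T -> ctr[1]=2
Ev 5: PC=6 idx=2 pred=N actual=T -> ctr[2]=2
Ev 6: PC=6 idx=2 pred=T actual=T -> ctr[2]=3
Ev 7: PC=5 idx=1 pred=T actual=T -> ctr[1]=3
Ev 8: PC=6 idx=2 pred=T actual=T -> ctr[2]=3
Ev 9: PC=5 idx=1 pred=T actual=T -> ctr[1]=3
Ev 10: PC=6 idx=2 pred=T actual=N -> ctr[2]=2
Ev 11: PC=6 idx=2 pred=T actual=N -> ctr[2]=1
Ev 12: PC=6 idx=2 pred=N actual=N -> ctr[2]=0
Ev 13: PC=6 idx=2 pred=N actual=N -> ctr[2]=0

Answer: 0 3 0 0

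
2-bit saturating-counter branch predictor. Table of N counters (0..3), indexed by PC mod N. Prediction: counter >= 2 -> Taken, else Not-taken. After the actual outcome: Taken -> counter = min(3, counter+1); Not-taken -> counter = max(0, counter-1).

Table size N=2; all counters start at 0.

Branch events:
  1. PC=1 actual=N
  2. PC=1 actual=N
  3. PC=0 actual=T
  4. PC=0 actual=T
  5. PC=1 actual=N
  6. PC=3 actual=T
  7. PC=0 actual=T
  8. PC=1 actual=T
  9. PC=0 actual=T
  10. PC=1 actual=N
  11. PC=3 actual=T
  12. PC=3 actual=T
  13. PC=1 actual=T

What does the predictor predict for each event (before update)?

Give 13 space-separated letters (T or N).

Ev 1: PC=1 idx=1 pred=N actual=N -> ctr[1]=0
Ev 2: PC=1 idx=1 pred=N actual=N -> ctr[1]=0
Ev 3: PC=0 idx=0 pred=N actual=T -> ctr[0]=1
Ev 4: PC=0 idx=0 pred=N actual=T -> ctr[0]=2
Ev 5: PC=1 idx=1 pred=N actual=N -> ctr[1]=0
Ev 6: PC=3 idx=1 pred=N actual=T -> ctr[1]=1
Ev 7: PC=0 idx=0 pred=T actual=T -> ctr[0]=3
Ev 8: PC=1 idx=1 pred=N actual=T -> ctr[1]=2
Ev 9: PC=0 idx=0 pred=T actual=T -> ctr[0]=3
Ev 10: PC=1 idx=1 pred=T actual=N -> ctr[1]=1
Ev 11: PC=3 idx=1 pred=N actual=T -> ctr[1]=2
Ev 12: PC=3 idx=1 pred=T actual=T -> ctr[1]=3
Ev 13: PC=1 idx=1 pred=T actual=T -> ctr[1]=3

Answer: N N N N N N T N T T N T T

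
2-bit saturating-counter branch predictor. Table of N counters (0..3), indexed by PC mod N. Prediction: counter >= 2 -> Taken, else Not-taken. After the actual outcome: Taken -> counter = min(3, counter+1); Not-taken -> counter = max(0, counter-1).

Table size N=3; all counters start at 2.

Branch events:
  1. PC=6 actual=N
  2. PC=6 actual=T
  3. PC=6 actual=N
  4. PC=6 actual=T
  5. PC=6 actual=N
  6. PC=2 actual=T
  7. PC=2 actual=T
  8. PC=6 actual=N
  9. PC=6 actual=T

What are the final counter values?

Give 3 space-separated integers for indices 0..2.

Answer: 1 2 3

Derivation:
Ev 1: PC=6 idx=0 pred=T actual=N -> ctr[0]=1
Ev 2: PC=6 idx=0 pred=N actual=T -> ctr[0]=2
Ev 3: PC=6 idx=0 pred=T actual=N -> ctr[0]=1
Ev 4: PC=6 idx=0 pred=N actual=T -> ctr[0]=2
Ev 5: PC=6 idx=0 pred=T actual=N -> ctr[0]=1
Ev 6: PC=2 idx=2 pred=T actual=T -> ctr[2]=3
Ev 7: PC=2 idx=2 pred=T actual=T -> ctr[2]=3
Ev 8: PC=6 idx=0 pred=N actual=N -> ctr[0]=0
Ev 9: PC=6 idx=0 pred=N actual=T -> ctr[0]=1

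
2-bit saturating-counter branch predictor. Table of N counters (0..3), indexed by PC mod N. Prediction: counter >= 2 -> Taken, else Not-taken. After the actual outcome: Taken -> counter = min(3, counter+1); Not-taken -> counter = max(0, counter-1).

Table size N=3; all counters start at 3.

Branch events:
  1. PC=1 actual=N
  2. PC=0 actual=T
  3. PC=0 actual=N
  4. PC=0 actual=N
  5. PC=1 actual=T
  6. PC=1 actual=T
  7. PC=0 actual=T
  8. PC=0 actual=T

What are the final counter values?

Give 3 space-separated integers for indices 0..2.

Ev 1: PC=1 idx=1 pred=T actual=N -> ctr[1]=2
Ev 2: PC=0 idx=0 pred=T actual=T -> ctr[0]=3
Ev 3: PC=0 idx=0 pred=T actual=N -> ctr[0]=2
Ev 4: PC=0 idx=0 pred=T actual=N -> ctr[0]=1
Ev 5: PC=1 idx=1 pred=T actual=T -> ctr[1]=3
Ev 6: PC=1 idx=1 pred=T actual=T -> ctr[1]=3
Ev 7: PC=0 idx=0 pred=N actual=T -> ctr[0]=2
Ev 8: PC=0 idx=0 pred=T actual=T -> ctr[0]=3

Answer: 3 3 3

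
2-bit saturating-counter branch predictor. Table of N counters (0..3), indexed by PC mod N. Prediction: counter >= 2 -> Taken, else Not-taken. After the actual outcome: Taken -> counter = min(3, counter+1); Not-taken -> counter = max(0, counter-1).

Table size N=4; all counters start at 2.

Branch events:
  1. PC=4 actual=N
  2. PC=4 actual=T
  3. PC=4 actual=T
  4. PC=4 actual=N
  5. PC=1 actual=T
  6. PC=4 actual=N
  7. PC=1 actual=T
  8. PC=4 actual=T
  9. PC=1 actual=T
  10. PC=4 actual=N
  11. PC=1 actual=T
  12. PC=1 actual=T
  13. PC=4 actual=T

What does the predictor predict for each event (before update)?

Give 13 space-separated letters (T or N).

Answer: T N T T T T T N T T T T N

Derivation:
Ev 1: PC=4 idx=0 pred=T actual=N -> ctr[0]=1
Ev 2: PC=4 idx=0 pred=N actual=T -> ctr[0]=2
Ev 3: PC=4 idx=0 pred=T actual=T -> ctr[0]=3
Ev 4: PC=4 idx=0 pred=T actual=N -> ctr[0]=2
Ev 5: PC=1 idx=1 pred=T actual=T -> ctr[1]=3
Ev 6: PC=4 idx=0 pred=T actual=N -> ctr[0]=1
Ev 7: PC=1 idx=1 pred=T actual=T -> ctr[1]=3
Ev 8: PC=4 idx=0 pred=N actual=T -> ctr[0]=2
Ev 9: PC=1 idx=1 pred=T actual=T -> ctr[1]=3
Ev 10: PC=4 idx=0 pred=T actual=N -> ctr[0]=1
Ev 11: PC=1 idx=1 pred=T actual=T -> ctr[1]=3
Ev 12: PC=1 idx=1 pred=T actual=T -> ctr[1]=3
Ev 13: PC=4 idx=0 pred=N actual=T -> ctr[0]=2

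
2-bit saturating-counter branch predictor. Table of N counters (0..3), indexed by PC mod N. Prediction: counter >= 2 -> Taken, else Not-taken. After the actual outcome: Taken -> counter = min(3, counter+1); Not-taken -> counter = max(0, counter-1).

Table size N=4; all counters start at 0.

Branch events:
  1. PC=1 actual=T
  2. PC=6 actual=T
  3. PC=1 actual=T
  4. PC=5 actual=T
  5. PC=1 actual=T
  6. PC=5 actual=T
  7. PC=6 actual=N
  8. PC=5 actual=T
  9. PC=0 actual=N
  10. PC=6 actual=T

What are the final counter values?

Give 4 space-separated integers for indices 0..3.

Answer: 0 3 1 0

Derivation:
Ev 1: PC=1 idx=1 pred=N actual=T -> ctr[1]=1
Ev 2: PC=6 idx=2 pred=N actual=T -> ctr[2]=1
Ev 3: PC=1 idx=1 pred=N actual=T -> ctr[1]=2
Ev 4: PC=5 idx=1 pred=T actual=T -> ctr[1]=3
Ev 5: PC=1 idx=1 pred=T actual=T -> ctr[1]=3
Ev 6: PC=5 idx=1 pred=T actual=T -> ctr[1]=3
Ev 7: PC=6 idx=2 pred=N actual=N -> ctr[2]=0
Ev 8: PC=5 idx=1 pred=T actual=T -> ctr[1]=3
Ev 9: PC=0 idx=0 pred=N actual=N -> ctr[0]=0
Ev 10: PC=6 idx=2 pred=N actual=T -> ctr[2]=1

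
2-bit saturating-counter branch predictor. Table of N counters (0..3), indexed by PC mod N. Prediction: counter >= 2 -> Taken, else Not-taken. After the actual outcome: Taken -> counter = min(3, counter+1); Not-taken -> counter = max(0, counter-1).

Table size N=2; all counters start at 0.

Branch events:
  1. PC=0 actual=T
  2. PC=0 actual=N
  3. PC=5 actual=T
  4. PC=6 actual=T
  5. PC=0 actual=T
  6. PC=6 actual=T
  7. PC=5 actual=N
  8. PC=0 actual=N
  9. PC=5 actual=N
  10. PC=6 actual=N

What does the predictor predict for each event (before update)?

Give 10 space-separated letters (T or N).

Ev 1: PC=0 idx=0 pred=N actual=T -> ctr[0]=1
Ev 2: PC=0 idx=0 pred=N actual=N -> ctr[0]=0
Ev 3: PC=5 idx=1 pred=N actual=T -> ctr[1]=1
Ev 4: PC=6 idx=0 pred=N actual=T -> ctr[0]=1
Ev 5: PC=0 idx=0 pred=N actual=T -> ctr[0]=2
Ev 6: PC=6 idx=0 pred=T actual=T -> ctr[0]=3
Ev 7: PC=5 idx=1 pred=N actual=N -> ctr[1]=0
Ev 8: PC=0 idx=0 pred=T actual=N -> ctr[0]=2
Ev 9: PC=5 idx=1 pred=N actual=N -> ctr[1]=0
Ev 10: PC=6 idx=0 pred=T actual=N -> ctr[0]=1

Answer: N N N N N T N T N T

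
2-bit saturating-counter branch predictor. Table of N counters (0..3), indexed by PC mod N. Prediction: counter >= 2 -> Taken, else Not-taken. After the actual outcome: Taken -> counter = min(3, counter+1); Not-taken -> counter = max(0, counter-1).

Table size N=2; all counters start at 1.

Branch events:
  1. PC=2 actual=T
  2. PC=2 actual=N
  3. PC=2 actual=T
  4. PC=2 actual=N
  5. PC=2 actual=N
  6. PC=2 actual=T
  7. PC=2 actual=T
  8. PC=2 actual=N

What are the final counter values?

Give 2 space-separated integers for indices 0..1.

Ev 1: PC=2 idx=0 pred=N actual=T -> ctr[0]=2
Ev 2: PC=2 idx=0 pred=T actual=N -> ctr[0]=1
Ev 3: PC=2 idx=0 pred=N actual=T -> ctr[0]=2
Ev 4: PC=2 idx=0 pred=T actual=N -> ctr[0]=1
Ev 5: PC=2 idx=0 pred=N actual=N -> ctr[0]=0
Ev 6: PC=2 idx=0 pred=N actual=T -> ctr[0]=1
Ev 7: PC=2 idx=0 pred=N actual=T -> ctr[0]=2
Ev 8: PC=2 idx=0 pred=T actual=N -> ctr[0]=1

Answer: 1 1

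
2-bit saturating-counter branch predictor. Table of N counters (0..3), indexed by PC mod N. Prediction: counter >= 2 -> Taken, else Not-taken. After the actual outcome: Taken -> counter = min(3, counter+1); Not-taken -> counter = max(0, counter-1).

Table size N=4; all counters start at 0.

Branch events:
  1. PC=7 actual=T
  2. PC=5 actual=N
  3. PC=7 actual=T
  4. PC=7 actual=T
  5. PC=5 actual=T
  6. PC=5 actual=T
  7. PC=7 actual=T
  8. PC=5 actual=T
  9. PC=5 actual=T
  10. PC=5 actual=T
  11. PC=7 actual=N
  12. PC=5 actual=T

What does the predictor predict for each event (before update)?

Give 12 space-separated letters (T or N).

Answer: N N N T N N T T T T T T

Derivation:
Ev 1: PC=7 idx=3 pred=N actual=T -> ctr[3]=1
Ev 2: PC=5 idx=1 pred=N actual=N -> ctr[1]=0
Ev 3: PC=7 idx=3 pred=N actual=T -> ctr[3]=2
Ev 4: PC=7 idx=3 pred=T actual=T -> ctr[3]=3
Ev 5: PC=5 idx=1 pred=N actual=T -> ctr[1]=1
Ev 6: PC=5 idx=1 pred=N actual=T -> ctr[1]=2
Ev 7: PC=7 idx=3 pred=T actual=T -> ctr[3]=3
Ev 8: PC=5 idx=1 pred=T actual=T -> ctr[1]=3
Ev 9: PC=5 idx=1 pred=T actual=T -> ctr[1]=3
Ev 10: PC=5 idx=1 pred=T actual=T -> ctr[1]=3
Ev 11: PC=7 idx=3 pred=T actual=N -> ctr[3]=2
Ev 12: PC=5 idx=1 pred=T actual=T -> ctr[1]=3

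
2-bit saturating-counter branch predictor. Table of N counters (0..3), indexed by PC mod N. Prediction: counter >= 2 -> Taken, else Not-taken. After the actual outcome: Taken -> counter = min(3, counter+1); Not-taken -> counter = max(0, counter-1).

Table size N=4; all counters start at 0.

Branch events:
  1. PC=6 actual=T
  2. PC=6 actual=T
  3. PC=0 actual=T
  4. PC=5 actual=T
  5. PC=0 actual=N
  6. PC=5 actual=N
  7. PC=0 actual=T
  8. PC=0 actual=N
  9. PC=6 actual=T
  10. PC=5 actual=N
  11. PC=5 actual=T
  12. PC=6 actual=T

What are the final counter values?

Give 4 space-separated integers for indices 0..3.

Answer: 0 1 3 0

Derivation:
Ev 1: PC=6 idx=2 pred=N actual=T -> ctr[2]=1
Ev 2: PC=6 idx=2 pred=N actual=T -> ctr[2]=2
Ev 3: PC=0 idx=0 pred=N actual=T -> ctr[0]=1
Ev 4: PC=5 idx=1 pred=N actual=T -> ctr[1]=1
Ev 5: PC=0 idx=0 pred=N actual=N -> ctr[0]=0
Ev 6: PC=5 idx=1 pred=N actual=N -> ctr[1]=0
Ev 7: PC=0 idx=0 pred=N actual=T -> ctr[0]=1
Ev 8: PC=0 idx=0 pred=N actual=N -> ctr[0]=0
Ev 9: PC=6 idx=2 pred=T actual=T -> ctr[2]=3
Ev 10: PC=5 idx=1 pred=N actual=N -> ctr[1]=0
Ev 11: PC=5 idx=1 pred=N actual=T -> ctr[1]=1
Ev 12: PC=6 idx=2 pred=T actual=T -> ctr[2]=3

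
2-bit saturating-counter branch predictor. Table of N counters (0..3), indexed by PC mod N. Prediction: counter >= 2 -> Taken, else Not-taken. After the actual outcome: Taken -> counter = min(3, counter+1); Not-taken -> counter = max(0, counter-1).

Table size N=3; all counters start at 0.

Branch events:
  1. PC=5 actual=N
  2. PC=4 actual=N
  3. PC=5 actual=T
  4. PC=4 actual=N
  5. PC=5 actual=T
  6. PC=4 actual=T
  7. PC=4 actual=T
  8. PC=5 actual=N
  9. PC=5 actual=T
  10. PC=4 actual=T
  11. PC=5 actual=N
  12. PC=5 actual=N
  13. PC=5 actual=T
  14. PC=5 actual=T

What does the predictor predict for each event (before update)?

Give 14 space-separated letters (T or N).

Answer: N N N N N N N T N T T N N N

Derivation:
Ev 1: PC=5 idx=2 pred=N actual=N -> ctr[2]=0
Ev 2: PC=4 idx=1 pred=N actual=N -> ctr[1]=0
Ev 3: PC=5 idx=2 pred=N actual=T -> ctr[2]=1
Ev 4: PC=4 idx=1 pred=N actual=N -> ctr[1]=0
Ev 5: PC=5 idx=2 pred=N actual=T -> ctr[2]=2
Ev 6: PC=4 idx=1 pred=N actual=T -> ctr[1]=1
Ev 7: PC=4 idx=1 pred=N actual=T -> ctr[1]=2
Ev 8: PC=5 idx=2 pred=T actual=N -> ctr[2]=1
Ev 9: PC=5 idx=2 pred=N actual=T -> ctr[2]=2
Ev 10: PC=4 idx=1 pred=T actual=T -> ctr[1]=3
Ev 11: PC=5 idx=2 pred=T actual=N -> ctr[2]=1
Ev 12: PC=5 idx=2 pred=N actual=N -> ctr[2]=0
Ev 13: PC=5 idx=2 pred=N actual=T -> ctr[2]=1
Ev 14: PC=5 idx=2 pred=N actual=T -> ctr[2]=2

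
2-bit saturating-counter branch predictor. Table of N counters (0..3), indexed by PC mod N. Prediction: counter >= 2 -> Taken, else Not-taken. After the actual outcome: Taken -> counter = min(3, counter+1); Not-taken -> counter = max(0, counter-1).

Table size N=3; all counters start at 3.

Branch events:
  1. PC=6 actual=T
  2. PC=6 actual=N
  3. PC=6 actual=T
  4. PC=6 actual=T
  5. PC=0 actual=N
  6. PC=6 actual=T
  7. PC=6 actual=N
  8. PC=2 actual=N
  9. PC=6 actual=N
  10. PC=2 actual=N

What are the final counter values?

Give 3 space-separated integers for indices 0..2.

Answer: 1 3 1

Derivation:
Ev 1: PC=6 idx=0 pred=T actual=T -> ctr[0]=3
Ev 2: PC=6 idx=0 pred=T actual=N -> ctr[0]=2
Ev 3: PC=6 idx=0 pred=T actual=T -> ctr[0]=3
Ev 4: PC=6 idx=0 pred=T actual=T -> ctr[0]=3
Ev 5: PC=0 idx=0 pred=T actual=N -> ctr[0]=2
Ev 6: PC=6 idx=0 pred=T actual=T -> ctr[0]=3
Ev 7: PC=6 idx=0 pred=T actual=N -> ctr[0]=2
Ev 8: PC=2 idx=2 pred=T actual=N -> ctr[2]=2
Ev 9: PC=6 idx=0 pred=T actual=N -> ctr[0]=1
Ev 10: PC=2 idx=2 pred=T actual=N -> ctr[2]=1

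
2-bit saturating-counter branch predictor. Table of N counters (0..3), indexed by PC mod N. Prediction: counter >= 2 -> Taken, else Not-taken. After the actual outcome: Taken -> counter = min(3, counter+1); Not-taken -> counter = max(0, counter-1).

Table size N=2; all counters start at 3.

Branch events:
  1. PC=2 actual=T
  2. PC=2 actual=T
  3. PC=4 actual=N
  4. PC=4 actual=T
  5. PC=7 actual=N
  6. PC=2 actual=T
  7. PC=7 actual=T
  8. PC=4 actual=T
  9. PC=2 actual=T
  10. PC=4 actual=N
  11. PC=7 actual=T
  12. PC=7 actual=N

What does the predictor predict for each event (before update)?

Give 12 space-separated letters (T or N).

Ev 1: PC=2 idx=0 pred=T actual=T -> ctr[0]=3
Ev 2: PC=2 idx=0 pred=T actual=T -> ctr[0]=3
Ev 3: PC=4 idx=0 pred=T actual=N -> ctr[0]=2
Ev 4: PC=4 idx=0 pred=T actual=T -> ctr[0]=3
Ev 5: PC=7 idx=1 pred=T actual=N -> ctr[1]=2
Ev 6: PC=2 idx=0 pred=T actual=T -> ctr[0]=3
Ev 7: PC=7 idx=1 pred=T actual=T -> ctr[1]=3
Ev 8: PC=4 idx=0 pred=T actual=T -> ctr[0]=3
Ev 9: PC=2 idx=0 pred=T actual=T -> ctr[0]=3
Ev 10: PC=4 idx=0 pred=T actual=N -> ctr[0]=2
Ev 11: PC=7 idx=1 pred=T actual=T -> ctr[1]=3
Ev 12: PC=7 idx=1 pred=T actual=N -> ctr[1]=2

Answer: T T T T T T T T T T T T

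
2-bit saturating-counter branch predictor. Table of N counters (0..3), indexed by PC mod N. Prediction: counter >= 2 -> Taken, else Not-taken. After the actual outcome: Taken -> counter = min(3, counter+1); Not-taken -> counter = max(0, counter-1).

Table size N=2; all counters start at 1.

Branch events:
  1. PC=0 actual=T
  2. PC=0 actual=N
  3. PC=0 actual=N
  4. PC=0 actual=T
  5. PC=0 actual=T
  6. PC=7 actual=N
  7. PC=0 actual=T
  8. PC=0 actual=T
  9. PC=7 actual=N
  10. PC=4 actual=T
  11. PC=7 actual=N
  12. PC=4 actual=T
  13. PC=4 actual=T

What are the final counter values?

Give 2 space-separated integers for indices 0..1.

Answer: 3 0

Derivation:
Ev 1: PC=0 idx=0 pred=N actual=T -> ctr[0]=2
Ev 2: PC=0 idx=0 pred=T actual=N -> ctr[0]=1
Ev 3: PC=0 idx=0 pred=N actual=N -> ctr[0]=0
Ev 4: PC=0 idx=0 pred=N actual=T -> ctr[0]=1
Ev 5: PC=0 idx=0 pred=N actual=T -> ctr[0]=2
Ev 6: PC=7 idx=1 pred=N actual=N -> ctr[1]=0
Ev 7: PC=0 idx=0 pred=T actual=T -> ctr[0]=3
Ev 8: PC=0 idx=0 pred=T actual=T -> ctr[0]=3
Ev 9: PC=7 idx=1 pred=N actual=N -> ctr[1]=0
Ev 10: PC=4 idx=0 pred=T actual=T -> ctr[0]=3
Ev 11: PC=7 idx=1 pred=N actual=N -> ctr[1]=0
Ev 12: PC=4 idx=0 pred=T actual=T -> ctr[0]=3
Ev 13: PC=4 idx=0 pred=T actual=T -> ctr[0]=3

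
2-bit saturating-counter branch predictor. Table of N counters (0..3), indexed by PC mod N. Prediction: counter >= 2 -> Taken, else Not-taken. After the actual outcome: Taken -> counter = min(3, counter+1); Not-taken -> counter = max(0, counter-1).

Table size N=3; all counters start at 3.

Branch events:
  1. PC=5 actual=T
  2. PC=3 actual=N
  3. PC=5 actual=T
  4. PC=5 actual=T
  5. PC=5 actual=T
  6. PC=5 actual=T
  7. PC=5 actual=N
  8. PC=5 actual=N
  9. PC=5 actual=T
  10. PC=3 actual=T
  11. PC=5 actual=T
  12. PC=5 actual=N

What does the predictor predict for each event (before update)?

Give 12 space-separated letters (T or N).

Answer: T T T T T T T T N T T T

Derivation:
Ev 1: PC=5 idx=2 pred=T actual=T -> ctr[2]=3
Ev 2: PC=3 idx=0 pred=T actual=N -> ctr[0]=2
Ev 3: PC=5 idx=2 pred=T actual=T -> ctr[2]=3
Ev 4: PC=5 idx=2 pred=T actual=T -> ctr[2]=3
Ev 5: PC=5 idx=2 pred=T actual=T -> ctr[2]=3
Ev 6: PC=5 idx=2 pred=T actual=T -> ctr[2]=3
Ev 7: PC=5 idx=2 pred=T actual=N -> ctr[2]=2
Ev 8: PC=5 idx=2 pred=T actual=N -> ctr[2]=1
Ev 9: PC=5 idx=2 pred=N actual=T -> ctr[2]=2
Ev 10: PC=3 idx=0 pred=T actual=T -> ctr[0]=3
Ev 11: PC=5 idx=2 pred=T actual=T -> ctr[2]=3
Ev 12: PC=5 idx=2 pred=T actual=N -> ctr[2]=2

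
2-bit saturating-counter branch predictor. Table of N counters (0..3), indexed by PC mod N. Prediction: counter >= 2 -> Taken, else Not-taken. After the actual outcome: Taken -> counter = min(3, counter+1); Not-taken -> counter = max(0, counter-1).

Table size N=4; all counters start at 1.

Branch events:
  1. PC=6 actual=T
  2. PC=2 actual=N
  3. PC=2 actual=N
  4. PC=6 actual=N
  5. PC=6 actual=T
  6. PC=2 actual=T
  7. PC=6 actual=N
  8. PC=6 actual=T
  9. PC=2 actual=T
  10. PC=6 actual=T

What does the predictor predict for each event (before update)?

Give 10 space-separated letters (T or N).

Answer: N T N N N N T N T T

Derivation:
Ev 1: PC=6 idx=2 pred=N actual=T -> ctr[2]=2
Ev 2: PC=2 idx=2 pred=T actual=N -> ctr[2]=1
Ev 3: PC=2 idx=2 pred=N actual=N -> ctr[2]=0
Ev 4: PC=6 idx=2 pred=N actual=N -> ctr[2]=0
Ev 5: PC=6 idx=2 pred=N actual=T -> ctr[2]=1
Ev 6: PC=2 idx=2 pred=N actual=T -> ctr[2]=2
Ev 7: PC=6 idx=2 pred=T actual=N -> ctr[2]=1
Ev 8: PC=6 idx=2 pred=N actual=T -> ctr[2]=2
Ev 9: PC=2 idx=2 pred=T actual=T -> ctr[2]=3
Ev 10: PC=6 idx=2 pred=T actual=T -> ctr[2]=3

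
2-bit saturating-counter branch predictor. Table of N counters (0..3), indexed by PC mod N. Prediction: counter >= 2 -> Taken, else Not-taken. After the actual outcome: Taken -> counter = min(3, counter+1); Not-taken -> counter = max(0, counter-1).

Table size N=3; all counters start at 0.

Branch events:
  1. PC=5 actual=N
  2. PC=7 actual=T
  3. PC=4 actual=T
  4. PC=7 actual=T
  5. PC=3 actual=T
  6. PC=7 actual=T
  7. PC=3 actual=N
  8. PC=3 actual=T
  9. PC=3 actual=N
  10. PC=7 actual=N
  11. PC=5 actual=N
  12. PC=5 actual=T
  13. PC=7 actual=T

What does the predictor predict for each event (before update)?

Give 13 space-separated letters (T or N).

Ev 1: PC=5 idx=2 pred=N actual=N -> ctr[2]=0
Ev 2: PC=7 idx=1 pred=N actual=T -> ctr[1]=1
Ev 3: PC=4 idx=1 pred=N actual=T -> ctr[1]=2
Ev 4: PC=7 idx=1 pred=T actual=T -> ctr[1]=3
Ev 5: PC=3 idx=0 pred=N actual=T -> ctr[0]=1
Ev 6: PC=7 idx=1 pred=T actual=T -> ctr[1]=3
Ev 7: PC=3 idx=0 pred=N actual=N -> ctr[0]=0
Ev 8: PC=3 idx=0 pred=N actual=T -> ctr[0]=1
Ev 9: PC=3 idx=0 pred=N actual=N -> ctr[0]=0
Ev 10: PC=7 idx=1 pred=T actual=N -> ctr[1]=2
Ev 11: PC=5 idx=2 pred=N actual=N -> ctr[2]=0
Ev 12: PC=5 idx=2 pred=N actual=T -> ctr[2]=1
Ev 13: PC=7 idx=1 pred=T actual=T -> ctr[1]=3

Answer: N N N T N T N N N T N N T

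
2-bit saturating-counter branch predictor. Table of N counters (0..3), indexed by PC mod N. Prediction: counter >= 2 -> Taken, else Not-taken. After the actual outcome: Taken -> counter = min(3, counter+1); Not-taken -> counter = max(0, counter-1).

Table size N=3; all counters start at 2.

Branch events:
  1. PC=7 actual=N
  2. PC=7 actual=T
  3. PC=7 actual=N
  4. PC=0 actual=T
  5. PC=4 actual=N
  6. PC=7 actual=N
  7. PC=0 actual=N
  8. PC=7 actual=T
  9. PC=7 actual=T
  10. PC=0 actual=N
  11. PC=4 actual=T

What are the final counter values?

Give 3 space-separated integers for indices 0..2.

Answer: 1 3 2

Derivation:
Ev 1: PC=7 idx=1 pred=T actual=N -> ctr[1]=1
Ev 2: PC=7 idx=1 pred=N actual=T -> ctr[1]=2
Ev 3: PC=7 idx=1 pred=T actual=N -> ctr[1]=1
Ev 4: PC=0 idx=0 pred=T actual=T -> ctr[0]=3
Ev 5: PC=4 idx=1 pred=N actual=N -> ctr[1]=0
Ev 6: PC=7 idx=1 pred=N actual=N -> ctr[1]=0
Ev 7: PC=0 idx=0 pred=T actual=N -> ctr[0]=2
Ev 8: PC=7 idx=1 pred=N actual=T -> ctr[1]=1
Ev 9: PC=7 idx=1 pred=N actual=T -> ctr[1]=2
Ev 10: PC=0 idx=0 pred=T actual=N -> ctr[0]=1
Ev 11: PC=4 idx=1 pred=T actual=T -> ctr[1]=3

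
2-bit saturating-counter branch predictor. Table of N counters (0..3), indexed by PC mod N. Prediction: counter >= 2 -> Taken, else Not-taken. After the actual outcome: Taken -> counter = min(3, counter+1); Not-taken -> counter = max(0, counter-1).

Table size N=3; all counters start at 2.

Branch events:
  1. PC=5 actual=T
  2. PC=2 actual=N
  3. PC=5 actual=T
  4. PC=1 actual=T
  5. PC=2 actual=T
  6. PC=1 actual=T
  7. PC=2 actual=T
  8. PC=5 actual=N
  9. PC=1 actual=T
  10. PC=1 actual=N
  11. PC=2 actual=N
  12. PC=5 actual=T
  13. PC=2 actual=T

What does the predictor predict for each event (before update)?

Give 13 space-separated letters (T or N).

Ev 1: PC=5 idx=2 pred=T actual=T -> ctr[2]=3
Ev 2: PC=2 idx=2 pred=T actual=N -> ctr[2]=2
Ev 3: PC=5 idx=2 pred=T actual=T -> ctr[2]=3
Ev 4: PC=1 idx=1 pred=T actual=T -> ctr[1]=3
Ev 5: PC=2 idx=2 pred=T actual=T -> ctr[2]=3
Ev 6: PC=1 idx=1 pred=T actual=T -> ctr[1]=3
Ev 7: PC=2 idx=2 pred=T actual=T -> ctr[2]=3
Ev 8: PC=5 idx=2 pred=T actual=N -> ctr[2]=2
Ev 9: PC=1 idx=1 pred=T actual=T -> ctr[1]=3
Ev 10: PC=1 idx=1 pred=T actual=N -> ctr[1]=2
Ev 11: PC=2 idx=2 pred=T actual=N -> ctr[2]=1
Ev 12: PC=5 idx=2 pred=N actual=T -> ctr[2]=2
Ev 13: PC=2 idx=2 pred=T actual=T -> ctr[2]=3

Answer: T T T T T T T T T T T N T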